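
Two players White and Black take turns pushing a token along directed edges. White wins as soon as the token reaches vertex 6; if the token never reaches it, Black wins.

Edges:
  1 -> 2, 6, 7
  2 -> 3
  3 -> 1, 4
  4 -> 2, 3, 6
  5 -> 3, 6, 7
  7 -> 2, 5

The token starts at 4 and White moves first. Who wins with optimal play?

Track states (vertex, player-to-move).
A0 = {(6,White), (6,Black)}
A1: add {(1,White), (4,White), (5,White)}.
(4,White) ∈ A1 ⇒ White forces the target.

White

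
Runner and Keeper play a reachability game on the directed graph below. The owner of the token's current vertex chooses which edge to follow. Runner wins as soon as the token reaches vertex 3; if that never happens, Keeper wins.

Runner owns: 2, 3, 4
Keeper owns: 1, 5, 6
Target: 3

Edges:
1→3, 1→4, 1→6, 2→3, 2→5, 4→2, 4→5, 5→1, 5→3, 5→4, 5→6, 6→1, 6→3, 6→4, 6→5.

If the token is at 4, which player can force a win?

A0 = {3}
A1: add {2} — 2 (Runner) has 2→3.
A2: add {4} — 4 (Runner) has 4→2.
A3 = A2; e.g. 1 (Keeper) can still go to 6. Fixed point.
4 ∈ A2, so Runner can force the target.

Runner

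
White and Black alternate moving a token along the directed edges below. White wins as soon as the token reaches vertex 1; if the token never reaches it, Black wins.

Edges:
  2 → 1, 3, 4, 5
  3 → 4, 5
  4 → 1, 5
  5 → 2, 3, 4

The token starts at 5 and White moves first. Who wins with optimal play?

Black

Track states (vertex, player-to-move).
A0 = {(1,White), (1,Black)}
A1: add {(2,White), (4,White)}.
A2 = A1; e.g. (2,Black) stays out. (5,White) never enters ⇒ Black avoids the target.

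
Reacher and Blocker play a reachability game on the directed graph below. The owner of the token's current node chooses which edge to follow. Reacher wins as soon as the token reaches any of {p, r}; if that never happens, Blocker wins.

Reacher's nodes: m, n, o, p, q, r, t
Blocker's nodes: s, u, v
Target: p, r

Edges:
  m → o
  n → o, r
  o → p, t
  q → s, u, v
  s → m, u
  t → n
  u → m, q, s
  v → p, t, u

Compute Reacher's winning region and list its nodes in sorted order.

m, n, o, p, r, t

A0 = {p, r}
A1: add {n, o} — n (Reacher) has n→r; o (Reacher) has o→p.
A2: add {m, t} — m (Reacher) has m→o; t (Reacher) has t→n.
A3 = A2; e.g. q (Reacher) has no edge into A2. Fixed point.
Reacher's winning region = {m, n, o, p, r, t}.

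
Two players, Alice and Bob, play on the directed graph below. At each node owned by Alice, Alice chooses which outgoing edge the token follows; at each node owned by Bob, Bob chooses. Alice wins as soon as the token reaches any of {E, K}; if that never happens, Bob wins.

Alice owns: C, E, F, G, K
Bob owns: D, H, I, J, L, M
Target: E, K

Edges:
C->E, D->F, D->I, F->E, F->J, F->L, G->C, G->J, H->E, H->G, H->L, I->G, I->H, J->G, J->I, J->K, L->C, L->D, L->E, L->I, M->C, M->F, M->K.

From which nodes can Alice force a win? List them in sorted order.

A0 = {E, K}
A1: add {C, F} — C (Alice) has C→E; F (Alice) has F→E.
A2: add {G, M} — G (Alice) has G→C; M (Bob): all of {C, F, K} already in.
A3 = A2; e.g. D (Bob) can still go to I. Fixed point.
Alice's winning region = {C, E, F, G, K, M}.

C, E, F, G, K, M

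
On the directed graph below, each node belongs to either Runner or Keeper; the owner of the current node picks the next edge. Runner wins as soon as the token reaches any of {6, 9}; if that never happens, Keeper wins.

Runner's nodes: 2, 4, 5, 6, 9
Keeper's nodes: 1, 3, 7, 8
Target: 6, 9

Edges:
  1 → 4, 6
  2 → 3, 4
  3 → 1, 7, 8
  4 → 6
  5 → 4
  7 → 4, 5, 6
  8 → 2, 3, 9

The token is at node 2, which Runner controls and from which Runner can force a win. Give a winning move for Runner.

A0 = {6, 9}
A1: add {4} — 4 (Runner) has 4→6.
A2: add {1, 2, 5} — 1 (Keeper): all of {4, 6} already in; 2 (Runner) has 2→4; 5 (Runner) has 5→4.
A3: add {7} — 7 (Keeper): all of {4, 5, 6} already in.
A4 = A3; e.g. 3 (Keeper) can still go to 8. Fixed point.
From 2, successor 4 is in the attractor (rank 1); the other successor 3 is not.

4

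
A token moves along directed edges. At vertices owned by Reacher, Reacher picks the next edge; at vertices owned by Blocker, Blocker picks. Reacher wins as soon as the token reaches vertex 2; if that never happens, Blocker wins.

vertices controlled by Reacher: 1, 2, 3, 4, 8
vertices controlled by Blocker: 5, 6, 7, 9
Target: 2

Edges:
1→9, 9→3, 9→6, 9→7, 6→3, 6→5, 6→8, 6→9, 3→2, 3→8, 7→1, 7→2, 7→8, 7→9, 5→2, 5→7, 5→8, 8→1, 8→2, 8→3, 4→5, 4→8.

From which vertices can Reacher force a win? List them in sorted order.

2, 3, 4, 8

A0 = {2}
A1: add {3, 8} — 3 (Reacher) has 3→2; 8 (Reacher) has 8→2.
A2: add {4} — 4 (Reacher) has 4→8.
A3 = A2; e.g. 1 (Reacher) has no edge into A2. Fixed point.
Reacher's winning region = {2, 3, 4, 8}.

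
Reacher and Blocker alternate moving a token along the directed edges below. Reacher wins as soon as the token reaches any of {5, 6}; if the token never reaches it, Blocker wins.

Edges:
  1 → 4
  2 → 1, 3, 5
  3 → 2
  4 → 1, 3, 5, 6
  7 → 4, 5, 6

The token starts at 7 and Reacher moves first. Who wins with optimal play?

Track states (vertex, player-to-move).
A0 = {(5,Reacher), (5,Blocker), (6,Reacher), (6,Blocker)}
A1: add {(2,Reacher), (4,Reacher), (7,Reacher)}.
(7,Reacher) ∈ A1 ⇒ Reacher forces the target.

Reacher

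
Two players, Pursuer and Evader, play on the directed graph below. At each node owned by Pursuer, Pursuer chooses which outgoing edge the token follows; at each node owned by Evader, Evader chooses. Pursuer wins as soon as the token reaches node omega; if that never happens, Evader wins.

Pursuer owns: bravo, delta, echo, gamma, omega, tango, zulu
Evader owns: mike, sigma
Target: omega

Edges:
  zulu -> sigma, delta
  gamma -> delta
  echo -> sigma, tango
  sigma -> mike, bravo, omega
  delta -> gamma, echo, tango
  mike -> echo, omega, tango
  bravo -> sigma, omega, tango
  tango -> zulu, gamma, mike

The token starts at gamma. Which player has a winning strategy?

A0 = {omega}
A1: add {bravo} — bravo (Pursuer) has bravo→omega.
A2 = A1; e.g. zulu (Pursuer) has no edge into A1. Fixed point.
gamma never enters the attractor, so Evader can avoid the target forever.

Evader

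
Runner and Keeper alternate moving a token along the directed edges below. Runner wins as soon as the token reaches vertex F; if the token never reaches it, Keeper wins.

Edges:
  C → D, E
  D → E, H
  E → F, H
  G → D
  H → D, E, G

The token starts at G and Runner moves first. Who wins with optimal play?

Track states (vertex, player-to-move).
A0 = {(F,Runner), (F,Keeper)}
A1: add {(E,Runner)}.
A2 = A1; e.g. (C,Runner) stays out. (G,Runner) never enters ⇒ Keeper avoids the target.

Keeper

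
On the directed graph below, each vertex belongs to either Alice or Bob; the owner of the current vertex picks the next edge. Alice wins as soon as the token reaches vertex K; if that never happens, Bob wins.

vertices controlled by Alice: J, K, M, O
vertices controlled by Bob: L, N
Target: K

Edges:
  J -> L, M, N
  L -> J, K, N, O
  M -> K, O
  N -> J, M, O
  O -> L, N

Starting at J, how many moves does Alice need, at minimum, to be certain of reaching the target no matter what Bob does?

A0 = {K}
A1: add {M} — M (Alice) has M→K.
A2: add {J} — J (Alice) has J→M.
A3 = A2; e.g. L (Bob) can still go to N. Fixed point.
J enters the attractor at level 2, so Alice can force the target in 2 moves from there.

2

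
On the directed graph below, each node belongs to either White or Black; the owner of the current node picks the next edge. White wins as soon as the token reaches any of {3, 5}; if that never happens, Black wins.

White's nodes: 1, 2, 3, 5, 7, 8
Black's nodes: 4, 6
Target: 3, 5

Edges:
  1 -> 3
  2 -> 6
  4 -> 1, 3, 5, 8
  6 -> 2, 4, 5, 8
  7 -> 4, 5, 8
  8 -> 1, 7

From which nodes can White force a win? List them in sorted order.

A0 = {3, 5}
A1: add {1, 7} — 1 (White) has 1→3; 7 (White) has 7→5.
A2: add {8} — 8 (White) has 8→1.
A3: add {4} — 4 (Black): all of {1, 3, 5, 8} already in.
A4 = A3; e.g. 2 (White) has no edge into A3. Fixed point.
White's winning region = {1, 3, 4, 5, 7, 8}.

1, 3, 4, 5, 7, 8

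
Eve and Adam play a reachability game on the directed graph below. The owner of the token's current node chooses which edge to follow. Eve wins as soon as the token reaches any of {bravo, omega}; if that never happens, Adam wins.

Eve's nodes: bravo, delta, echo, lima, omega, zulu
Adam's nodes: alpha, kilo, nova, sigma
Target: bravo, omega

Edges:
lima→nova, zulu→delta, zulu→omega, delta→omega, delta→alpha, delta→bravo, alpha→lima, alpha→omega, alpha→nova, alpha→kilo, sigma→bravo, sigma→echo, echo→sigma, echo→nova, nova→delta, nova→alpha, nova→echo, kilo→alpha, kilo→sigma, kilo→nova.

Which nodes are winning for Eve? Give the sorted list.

A0 = {bravo, omega}
A1: add {delta, zulu} — zulu (Eve) has zulu→omega; delta (Eve) has delta→omega.
A2 = A1; e.g. lima (Eve) has no edge into A1. Fixed point.
Eve's winning region = {bravo, delta, omega, zulu}.

bravo, delta, omega, zulu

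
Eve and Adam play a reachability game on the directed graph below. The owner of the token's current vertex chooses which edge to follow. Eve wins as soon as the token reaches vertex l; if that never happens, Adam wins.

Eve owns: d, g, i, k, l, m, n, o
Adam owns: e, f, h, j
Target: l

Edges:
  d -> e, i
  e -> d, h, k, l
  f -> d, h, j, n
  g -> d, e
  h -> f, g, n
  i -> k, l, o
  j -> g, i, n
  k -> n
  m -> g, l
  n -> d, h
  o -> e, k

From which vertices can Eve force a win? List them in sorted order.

A0 = {l}
A1: add {i, m} — i (Eve) has i→l; m (Eve) has m→l.
A2: add {d} — d (Eve) has d→i.
A3: add {g, n} — g (Eve) has g→d; n (Eve) has n→d.
A4: add {j, k} — j (Adam): all of {g, i, n} already in; k (Eve) has k→n.
A5: add {o} — o (Eve) has o→k.
A6 = A5; e.g. e (Adam) can still go to h. Fixed point.
Eve's winning region = {d, g, i, j, k, l, m, n, o}.

d, g, i, j, k, l, m, n, o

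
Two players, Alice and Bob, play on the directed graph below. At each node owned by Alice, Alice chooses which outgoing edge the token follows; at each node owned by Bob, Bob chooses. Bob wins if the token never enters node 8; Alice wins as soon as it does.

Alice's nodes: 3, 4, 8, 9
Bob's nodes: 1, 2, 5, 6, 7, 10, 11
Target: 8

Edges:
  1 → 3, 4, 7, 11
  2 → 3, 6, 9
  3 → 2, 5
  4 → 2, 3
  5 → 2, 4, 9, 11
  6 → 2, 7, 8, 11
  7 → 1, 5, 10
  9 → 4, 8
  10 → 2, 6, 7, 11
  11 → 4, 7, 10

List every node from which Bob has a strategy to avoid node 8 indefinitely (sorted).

A0 = {8}
A1: add {9} — 9 (Alice) has 9→8.
A2 = A1; e.g. 1 (Bob) can still go to 3. Fixed point.
Alice's attractor = {8, 9}; Bob avoids the target exactly from the complement.

1, 2, 3, 4, 5, 6, 7, 10, 11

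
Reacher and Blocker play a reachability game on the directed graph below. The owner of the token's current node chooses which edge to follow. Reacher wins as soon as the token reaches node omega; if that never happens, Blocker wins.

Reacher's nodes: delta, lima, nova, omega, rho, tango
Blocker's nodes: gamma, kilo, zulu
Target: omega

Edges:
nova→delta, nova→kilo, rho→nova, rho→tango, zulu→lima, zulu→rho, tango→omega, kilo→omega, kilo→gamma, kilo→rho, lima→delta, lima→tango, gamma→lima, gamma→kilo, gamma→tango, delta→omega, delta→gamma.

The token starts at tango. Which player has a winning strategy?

A0 = {omega}
A1: add {delta, tango} — delta (Reacher) has delta→omega; tango (Reacher) has tango→omega.
tango ∈ A1, so Reacher can force the target.

Reacher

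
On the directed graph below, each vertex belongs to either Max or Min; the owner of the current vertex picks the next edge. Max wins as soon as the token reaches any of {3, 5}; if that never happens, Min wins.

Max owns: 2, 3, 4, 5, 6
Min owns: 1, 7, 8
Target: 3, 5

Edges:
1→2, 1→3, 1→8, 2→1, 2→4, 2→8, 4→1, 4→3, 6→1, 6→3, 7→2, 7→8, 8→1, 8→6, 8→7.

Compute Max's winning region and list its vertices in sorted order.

2, 3, 4, 5, 6

A0 = {3, 5}
A1: add {4, 6} — 4 (Max) has 4→3; 6 (Max) has 6→3.
A2: add {2} — 2 (Max) has 2→4.
A3 = A2; e.g. 1 (Min) can still go to 8. Fixed point.
Max's winning region = {2, 3, 4, 5, 6}.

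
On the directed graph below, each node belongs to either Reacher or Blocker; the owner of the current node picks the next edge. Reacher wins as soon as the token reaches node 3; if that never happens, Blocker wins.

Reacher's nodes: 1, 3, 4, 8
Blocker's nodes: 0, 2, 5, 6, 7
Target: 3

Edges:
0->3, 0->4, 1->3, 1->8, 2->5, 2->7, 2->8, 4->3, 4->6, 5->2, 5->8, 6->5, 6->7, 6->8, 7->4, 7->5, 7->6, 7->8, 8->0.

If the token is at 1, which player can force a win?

A0 = {3}
A1: add {1, 4} — 1 (Reacher) has 1→3; 4 (Reacher) has 4→3.
1 ∈ A1, so Reacher can force the target.

Reacher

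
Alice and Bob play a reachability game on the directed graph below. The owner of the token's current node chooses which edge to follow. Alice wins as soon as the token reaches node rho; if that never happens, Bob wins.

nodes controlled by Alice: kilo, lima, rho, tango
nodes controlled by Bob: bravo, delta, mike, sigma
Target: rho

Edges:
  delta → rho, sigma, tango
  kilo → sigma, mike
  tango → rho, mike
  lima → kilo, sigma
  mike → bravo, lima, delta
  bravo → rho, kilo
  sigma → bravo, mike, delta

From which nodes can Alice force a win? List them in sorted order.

rho, tango

A0 = {rho}
A1: add {tango} — tango (Alice) has tango→rho.
A2 = A1; e.g. bravo (Bob) can still go to kilo. Fixed point.
Alice's winning region = {rho, tango}.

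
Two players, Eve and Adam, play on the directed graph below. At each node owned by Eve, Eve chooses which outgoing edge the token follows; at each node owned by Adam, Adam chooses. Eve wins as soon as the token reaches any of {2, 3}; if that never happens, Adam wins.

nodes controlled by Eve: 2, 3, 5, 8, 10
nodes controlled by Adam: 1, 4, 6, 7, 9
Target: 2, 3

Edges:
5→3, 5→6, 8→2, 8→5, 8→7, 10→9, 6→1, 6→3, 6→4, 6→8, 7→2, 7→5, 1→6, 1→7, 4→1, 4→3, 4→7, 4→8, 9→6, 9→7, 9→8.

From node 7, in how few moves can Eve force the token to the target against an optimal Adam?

2

A0 = {2, 3}
A1: add {5, 8} — 5 (Eve) has 5→3; 8 (Eve) has 8→2.
A2: add {7} — 7 (Adam): all of {2, 5} already in.
A3 = A2; e.g. 1 (Adam) can still go to 6. Fixed point.
7 enters the attractor at level 2, so Eve can force the target in 2 moves from there.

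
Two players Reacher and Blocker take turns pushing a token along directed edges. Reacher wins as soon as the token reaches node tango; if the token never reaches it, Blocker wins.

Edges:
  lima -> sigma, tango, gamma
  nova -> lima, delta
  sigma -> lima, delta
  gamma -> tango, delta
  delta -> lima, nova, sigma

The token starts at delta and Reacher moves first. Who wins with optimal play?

Blocker

Track states (vertex, player-to-move).
A0 = {(tango,Reacher), (tango,Blocker)}
A1: add {(lima,Reacher), (gamma,Reacher)}.
A2 = A1; e.g. (lima,Blocker) stays out. (delta,Reacher) never enters ⇒ Blocker avoids the target.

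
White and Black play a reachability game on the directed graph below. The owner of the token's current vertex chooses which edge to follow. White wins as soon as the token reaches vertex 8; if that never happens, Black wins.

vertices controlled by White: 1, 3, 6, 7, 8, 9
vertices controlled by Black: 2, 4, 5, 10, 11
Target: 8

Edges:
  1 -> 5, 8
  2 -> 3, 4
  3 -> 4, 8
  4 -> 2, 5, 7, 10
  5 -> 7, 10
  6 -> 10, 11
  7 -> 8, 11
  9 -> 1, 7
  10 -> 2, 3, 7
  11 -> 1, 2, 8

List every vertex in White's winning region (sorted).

1, 3, 7, 8, 9

A0 = {8}
A1: add {1, 3, 7} — 1 (White) has 1→8; 3 (White) has 3→8; 7 (White) has 7→8.
A2: add {9} — 9 (White) has 9→1.
A3 = A2; e.g. 2 (Black) can still go to 4. Fixed point.
White's winning region = {1, 3, 7, 8, 9}.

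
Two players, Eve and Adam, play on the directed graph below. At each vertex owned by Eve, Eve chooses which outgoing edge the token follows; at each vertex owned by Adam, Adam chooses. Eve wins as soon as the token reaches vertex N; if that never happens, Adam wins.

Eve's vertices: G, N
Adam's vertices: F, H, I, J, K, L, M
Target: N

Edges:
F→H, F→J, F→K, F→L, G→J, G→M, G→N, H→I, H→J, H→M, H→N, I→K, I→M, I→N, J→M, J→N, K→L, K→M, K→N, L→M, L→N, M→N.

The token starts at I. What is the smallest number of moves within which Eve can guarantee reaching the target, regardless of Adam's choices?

A0 = {N}
A1: add {G, M} — G (Eve) has G→N; M (Adam): all of {N} already in.
A2: add {J, L} — J (Adam): all of {M, N} already in; L (Adam): all of {M, N} already in.
A3: add {K} — K (Adam): all of {L, M, N} already in.
A4: add {I} — I (Adam): all of {K, M, N} already in.
I enters the attractor at level 4, so Eve can force the target in 4 moves from there.

4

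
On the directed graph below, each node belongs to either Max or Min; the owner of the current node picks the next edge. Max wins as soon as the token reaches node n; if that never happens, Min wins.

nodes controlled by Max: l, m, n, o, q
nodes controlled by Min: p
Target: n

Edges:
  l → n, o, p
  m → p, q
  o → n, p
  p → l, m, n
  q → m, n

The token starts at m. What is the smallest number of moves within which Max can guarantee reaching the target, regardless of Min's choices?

A0 = {n}
A1: add {l, o, q} — l (Max) has l→n; o (Max) has o→n; q (Max) has q→n.
A2: add {m} — m (Max) has m→q.
m enters the attractor at level 2, so Max can force the target in 2 moves from there.

2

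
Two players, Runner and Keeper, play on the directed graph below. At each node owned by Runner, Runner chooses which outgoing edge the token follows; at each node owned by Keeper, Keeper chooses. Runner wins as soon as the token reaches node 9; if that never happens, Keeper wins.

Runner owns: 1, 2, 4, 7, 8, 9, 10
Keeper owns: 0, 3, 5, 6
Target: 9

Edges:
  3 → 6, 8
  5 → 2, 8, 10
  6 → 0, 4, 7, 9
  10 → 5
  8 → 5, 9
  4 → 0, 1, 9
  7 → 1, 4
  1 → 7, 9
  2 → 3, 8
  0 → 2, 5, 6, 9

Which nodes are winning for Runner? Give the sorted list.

1, 2, 4, 7, 8, 9

A0 = {9}
A1: add {1, 4, 8} — 1 (Runner) has 1→9; 4 (Runner) has 4→9; 8 (Runner) has 8→9.
A2: add {2, 7} — 2 (Runner) has 2→8; 7 (Runner) has 7→1.
A3 = A2; e.g. 0 (Keeper) can still go to 5. Fixed point.
Runner's winning region = {1, 2, 4, 7, 8, 9}.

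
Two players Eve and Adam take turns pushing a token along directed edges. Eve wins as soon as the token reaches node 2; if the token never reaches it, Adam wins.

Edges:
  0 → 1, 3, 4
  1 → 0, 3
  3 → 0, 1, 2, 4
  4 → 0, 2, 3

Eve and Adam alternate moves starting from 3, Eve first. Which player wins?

Eve

Track states (vertex, player-to-move).
A0 = {(2,Eve), (2,Adam)}
A1: add {(3,Eve), (4,Eve)}.
(3,Eve) ∈ A1 ⇒ Eve forces the target.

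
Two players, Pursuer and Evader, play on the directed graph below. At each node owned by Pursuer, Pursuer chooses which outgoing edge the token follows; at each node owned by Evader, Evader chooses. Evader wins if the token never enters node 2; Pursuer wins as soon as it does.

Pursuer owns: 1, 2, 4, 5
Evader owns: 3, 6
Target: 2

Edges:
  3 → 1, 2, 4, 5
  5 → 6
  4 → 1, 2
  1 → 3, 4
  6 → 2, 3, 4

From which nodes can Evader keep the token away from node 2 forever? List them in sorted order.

3, 5, 6

A0 = {2}
A1: add {4} — 4 (Pursuer) has 4→2.
A2: add {1} — 1 (Pursuer) has 1→4.
A3 = A2; e.g. 3 (Evader) can still go to 5. Fixed point.
Pursuer's attractor = {1, 2, 4}; Evader avoids the target exactly from the complement.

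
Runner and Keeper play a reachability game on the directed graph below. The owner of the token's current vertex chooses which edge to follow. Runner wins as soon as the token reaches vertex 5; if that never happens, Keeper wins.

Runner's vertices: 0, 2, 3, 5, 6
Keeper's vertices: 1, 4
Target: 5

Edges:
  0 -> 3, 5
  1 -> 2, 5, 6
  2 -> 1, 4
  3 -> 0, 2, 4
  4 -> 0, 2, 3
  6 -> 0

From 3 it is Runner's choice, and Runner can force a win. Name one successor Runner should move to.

A0 = {5}
A1: add {0} — 0 (Runner) has 0→5.
A2: add {3, 6} — 3 (Runner) has 3→0; 6 (Runner) has 6→0.
A3 = A2; e.g. 1 (Keeper) can still go to 2. Fixed point.
From 3, successor 0 is in the attractor (rank 1); the other successors 2, 4 are not.

0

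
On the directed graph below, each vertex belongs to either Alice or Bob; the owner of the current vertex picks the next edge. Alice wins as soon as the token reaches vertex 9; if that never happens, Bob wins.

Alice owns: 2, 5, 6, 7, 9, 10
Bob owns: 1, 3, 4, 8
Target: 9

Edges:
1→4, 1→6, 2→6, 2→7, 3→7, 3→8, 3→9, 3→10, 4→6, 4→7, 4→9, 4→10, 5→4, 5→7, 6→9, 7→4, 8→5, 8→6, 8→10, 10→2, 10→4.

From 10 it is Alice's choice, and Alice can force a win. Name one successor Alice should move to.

A0 = {9}
A1: add {6} — 6 (Alice) has 6→9.
A2: add {2} — 2 (Alice) has 2→6.
A3: add {10} — 10 (Alice) has 10→2.
A4 = A3; e.g. 1 (Bob) can still go to 4. Fixed point.
From 10, successor 2 is in the attractor (rank 2); the other successor 4 is not.

2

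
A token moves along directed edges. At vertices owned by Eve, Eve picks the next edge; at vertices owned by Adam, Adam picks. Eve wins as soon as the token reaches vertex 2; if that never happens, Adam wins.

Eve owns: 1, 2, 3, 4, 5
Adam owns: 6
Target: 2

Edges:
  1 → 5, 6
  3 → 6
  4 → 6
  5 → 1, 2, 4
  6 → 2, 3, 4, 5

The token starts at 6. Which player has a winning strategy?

Adam

A0 = {2}
A1: add {5} — 5 (Eve) has 5→2.
A2: add {1} — 1 (Eve) has 1→5.
A3 = A2; e.g. 3 (Eve) has no edge into A2. Fixed point.
6 never enters the attractor, so Adam can avoid the target forever.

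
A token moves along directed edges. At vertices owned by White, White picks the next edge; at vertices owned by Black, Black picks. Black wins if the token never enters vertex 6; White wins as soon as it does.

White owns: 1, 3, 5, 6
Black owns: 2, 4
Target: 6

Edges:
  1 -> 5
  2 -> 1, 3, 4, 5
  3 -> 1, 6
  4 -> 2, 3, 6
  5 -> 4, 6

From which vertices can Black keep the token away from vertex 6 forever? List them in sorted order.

A0 = {6}
A1: add {3, 5} — 3 (White) has 3→6; 5 (White) has 5→6.
A2: add {1} — 1 (White) has 1→5.
A3 = A2; e.g. 2 (Black) can still go to 4. Fixed point.
White's attractor = {1, 3, 5, 6}; Black avoids the target exactly from the complement.

2, 4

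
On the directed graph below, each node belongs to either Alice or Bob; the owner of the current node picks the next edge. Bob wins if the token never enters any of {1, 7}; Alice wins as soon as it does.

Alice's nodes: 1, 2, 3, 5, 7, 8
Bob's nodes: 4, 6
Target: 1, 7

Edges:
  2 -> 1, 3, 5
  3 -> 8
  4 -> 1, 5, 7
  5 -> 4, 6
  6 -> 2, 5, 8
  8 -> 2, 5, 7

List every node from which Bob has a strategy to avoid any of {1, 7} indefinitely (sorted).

4, 5, 6

A0 = {1, 7}
A1: add {2, 8} — 2 (Alice) has 2→1; 8 (Alice) has 8→7.
A2: add {3} — 3 (Alice) has 3→8.
A3 = A2; e.g. 4 (Bob) can still go to 5. Fixed point.
Alice's attractor = {1, 2, 3, 7, 8}; Bob avoids the target exactly from the complement.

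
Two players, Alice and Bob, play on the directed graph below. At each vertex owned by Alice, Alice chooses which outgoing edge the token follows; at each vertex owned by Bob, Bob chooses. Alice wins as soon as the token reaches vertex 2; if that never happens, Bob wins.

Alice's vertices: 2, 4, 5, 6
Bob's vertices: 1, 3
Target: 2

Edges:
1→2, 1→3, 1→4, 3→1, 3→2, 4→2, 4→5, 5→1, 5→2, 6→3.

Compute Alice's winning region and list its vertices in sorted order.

A0 = {2}
A1: add {4, 5} — 4 (Alice) has 4→2; 5 (Alice) has 5→2.
A2 = A1; e.g. 1 (Bob) can still go to 3. Fixed point.
Alice's winning region = {2, 4, 5}.

2, 4, 5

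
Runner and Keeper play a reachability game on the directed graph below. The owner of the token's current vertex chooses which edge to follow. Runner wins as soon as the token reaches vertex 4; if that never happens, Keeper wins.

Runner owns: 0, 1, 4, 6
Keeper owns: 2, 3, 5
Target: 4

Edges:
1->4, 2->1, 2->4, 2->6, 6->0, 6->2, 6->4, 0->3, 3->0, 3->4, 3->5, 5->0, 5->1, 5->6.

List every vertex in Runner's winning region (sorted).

A0 = {4}
A1: add {1, 6} — 1 (Runner) has 1→4; 6 (Runner) has 6→4.
A2: add {2} — 2 (Keeper): all of {1, 4, 6} already in.
A3 = A2; e.g. 0 (Runner) has no edge into A2. Fixed point.
Runner's winning region = {1, 2, 4, 6}.

1, 2, 4, 6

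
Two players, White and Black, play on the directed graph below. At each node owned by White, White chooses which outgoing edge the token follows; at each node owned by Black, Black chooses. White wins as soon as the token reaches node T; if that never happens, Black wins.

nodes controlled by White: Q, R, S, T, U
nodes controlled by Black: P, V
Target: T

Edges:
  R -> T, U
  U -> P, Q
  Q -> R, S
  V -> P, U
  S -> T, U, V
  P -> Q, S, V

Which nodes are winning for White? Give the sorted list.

A0 = {T}
A1: add {R, S} — R (White) has R→T; S (White) has S→T.
A2: add {Q} — Q (White) has Q→R.
A3: add {U} — U (White) has U→Q.
A4 = A3; e.g. P (Black) can still go to V. Fixed point.
White's winning region = {Q, R, S, T, U}.

Q, R, S, T, U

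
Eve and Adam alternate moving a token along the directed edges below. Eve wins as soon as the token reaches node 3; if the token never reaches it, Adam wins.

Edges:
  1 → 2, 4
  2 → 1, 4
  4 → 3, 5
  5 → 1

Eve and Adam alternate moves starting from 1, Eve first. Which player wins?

Adam

Track states (vertex, player-to-move).
A0 = {(3,Eve), (3,Adam)}
A1: add {(4,Eve)}.
A2 = A1; e.g. (1,Eve) stays out. (1,Eve) never enters ⇒ Adam avoids the target.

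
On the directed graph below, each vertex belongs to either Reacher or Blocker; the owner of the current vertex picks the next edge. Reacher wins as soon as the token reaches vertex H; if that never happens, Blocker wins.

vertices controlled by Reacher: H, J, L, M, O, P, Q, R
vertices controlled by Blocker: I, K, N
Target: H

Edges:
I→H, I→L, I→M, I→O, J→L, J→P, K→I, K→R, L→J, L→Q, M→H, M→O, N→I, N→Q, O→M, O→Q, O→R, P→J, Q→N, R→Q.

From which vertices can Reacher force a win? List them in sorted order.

H, M, O

A0 = {H}
A1: add {M} — M (Reacher) has M→H.
A2: add {O} — O (Reacher) has O→M.
A3 = A2; e.g. I (Blocker) can still go to L. Fixed point.
Reacher's winning region = {H, M, O}.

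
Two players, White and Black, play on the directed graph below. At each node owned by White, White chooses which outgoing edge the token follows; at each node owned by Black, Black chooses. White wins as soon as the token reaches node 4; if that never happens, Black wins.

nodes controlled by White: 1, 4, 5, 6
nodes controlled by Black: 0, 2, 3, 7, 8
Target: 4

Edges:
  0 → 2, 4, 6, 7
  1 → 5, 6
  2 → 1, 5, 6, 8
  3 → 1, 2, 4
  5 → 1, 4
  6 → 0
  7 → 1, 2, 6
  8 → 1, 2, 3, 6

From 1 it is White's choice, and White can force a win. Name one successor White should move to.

A0 = {4}
A1: add {5} — 5 (White) has 5→4.
A2: add {1} — 1 (White) has 1→5.
A3 = A2; e.g. 0 (Black) can still go to 2. Fixed point.
From 1, successor 5 is in the attractor (rank 1); the other successor 6 is not.

5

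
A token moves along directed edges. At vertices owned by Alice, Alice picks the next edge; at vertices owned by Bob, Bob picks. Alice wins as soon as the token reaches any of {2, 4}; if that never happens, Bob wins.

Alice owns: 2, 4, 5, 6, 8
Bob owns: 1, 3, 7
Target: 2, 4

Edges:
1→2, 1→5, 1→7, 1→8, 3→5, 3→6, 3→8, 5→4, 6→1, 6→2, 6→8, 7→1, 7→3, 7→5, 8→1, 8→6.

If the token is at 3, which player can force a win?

A0 = {2, 4}
A1: add {5, 6} — 5 (Alice) has 5→4; 6 (Alice) has 6→2.
A2: add {8} — 8 (Alice) has 8→6.
A3: add {3} — 3 (Bob): all of {5, 6, 8} already in.
A4 = A3; e.g. 1 (Bob) can still go to 7. Fixed point.
3 ∈ A3, so Alice can force the target.

Alice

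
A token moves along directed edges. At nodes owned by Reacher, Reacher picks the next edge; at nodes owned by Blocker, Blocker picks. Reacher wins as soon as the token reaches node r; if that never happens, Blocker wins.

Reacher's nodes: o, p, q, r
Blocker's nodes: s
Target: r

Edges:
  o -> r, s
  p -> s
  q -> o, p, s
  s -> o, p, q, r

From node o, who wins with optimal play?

A0 = {r}
A1: add {o} — o (Reacher) has o→r.
o ∈ A1, so Reacher can force the target.

Reacher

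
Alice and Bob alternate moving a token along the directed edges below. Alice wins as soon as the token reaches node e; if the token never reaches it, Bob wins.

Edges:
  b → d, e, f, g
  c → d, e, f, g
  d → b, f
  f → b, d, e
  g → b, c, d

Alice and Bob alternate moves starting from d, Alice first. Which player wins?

Bob

Track states (vertex, player-to-move).
A0 = {(e,Alice), (e,Bob)}
A1: add {(b,Alice), (c,Alice), (f,Alice)}.
A2: add {(d,Bob)}.
A3: add {(g,Alice)}.
A4 = A3; e.g. (b,Bob) stays out. (d,Alice) never enters ⇒ Bob avoids the target.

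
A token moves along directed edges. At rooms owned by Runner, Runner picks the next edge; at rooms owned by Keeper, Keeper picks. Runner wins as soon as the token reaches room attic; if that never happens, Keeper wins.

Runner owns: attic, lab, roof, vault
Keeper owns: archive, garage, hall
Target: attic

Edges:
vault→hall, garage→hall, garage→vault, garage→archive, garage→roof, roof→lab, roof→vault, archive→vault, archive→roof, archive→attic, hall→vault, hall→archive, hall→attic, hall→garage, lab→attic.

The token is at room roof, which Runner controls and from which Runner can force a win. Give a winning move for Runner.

A0 = {attic}
A1: add {lab} — lab (Runner) has lab→attic.
A2: add {roof} — roof (Runner) has roof→lab.
A3 = A2; e.g. hall (Keeper) can still go to vault. Fixed point.
From roof, successor lab is in the attractor (rank 1); the other successor vault is not.

lab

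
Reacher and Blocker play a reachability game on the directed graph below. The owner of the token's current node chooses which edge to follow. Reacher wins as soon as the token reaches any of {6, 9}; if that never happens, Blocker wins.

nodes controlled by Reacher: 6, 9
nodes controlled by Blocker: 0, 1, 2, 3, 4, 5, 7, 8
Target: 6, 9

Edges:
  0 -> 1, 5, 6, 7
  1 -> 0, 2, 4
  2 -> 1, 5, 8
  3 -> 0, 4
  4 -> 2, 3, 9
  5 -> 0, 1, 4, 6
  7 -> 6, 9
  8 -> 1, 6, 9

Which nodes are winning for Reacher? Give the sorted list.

6, 7, 9

A0 = {6, 9}
A1: add {7} — 7 (Blocker): all of {6, 9} already in.
A2 = A1; e.g. 0 (Blocker) can still go to 1. Fixed point.
Reacher's winning region = {6, 7, 9}.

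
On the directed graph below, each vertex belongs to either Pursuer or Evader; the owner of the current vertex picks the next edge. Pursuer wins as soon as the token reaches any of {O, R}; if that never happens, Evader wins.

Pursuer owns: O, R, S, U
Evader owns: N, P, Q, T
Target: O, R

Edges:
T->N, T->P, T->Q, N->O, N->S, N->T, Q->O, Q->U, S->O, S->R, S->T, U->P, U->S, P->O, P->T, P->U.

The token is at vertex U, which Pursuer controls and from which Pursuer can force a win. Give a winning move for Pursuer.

S

A0 = {O, R}
A1: add {S} — S (Pursuer) has S→O.
A2: add {U} — U (Pursuer) has U→S.
A3: add {Q} — Q (Evader): all of {O, U} already in.
A4 = A3; e.g. N (Evader) can still go to T. Fixed point.
From U, successor S is in the attractor (rank 1); the other successor P is not.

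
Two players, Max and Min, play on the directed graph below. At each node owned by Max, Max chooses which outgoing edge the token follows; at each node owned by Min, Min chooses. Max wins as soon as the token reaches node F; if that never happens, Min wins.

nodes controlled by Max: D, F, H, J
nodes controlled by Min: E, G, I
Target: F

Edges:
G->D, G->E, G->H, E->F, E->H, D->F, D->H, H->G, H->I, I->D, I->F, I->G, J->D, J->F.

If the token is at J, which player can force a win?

Max

A0 = {F}
A1: add {D, J} — D (Max) has D→F; J (Max) has J→F.
A2 = A1; e.g. E (Min) can still go to H. Fixed point.
J ∈ A1, so Max can force the target.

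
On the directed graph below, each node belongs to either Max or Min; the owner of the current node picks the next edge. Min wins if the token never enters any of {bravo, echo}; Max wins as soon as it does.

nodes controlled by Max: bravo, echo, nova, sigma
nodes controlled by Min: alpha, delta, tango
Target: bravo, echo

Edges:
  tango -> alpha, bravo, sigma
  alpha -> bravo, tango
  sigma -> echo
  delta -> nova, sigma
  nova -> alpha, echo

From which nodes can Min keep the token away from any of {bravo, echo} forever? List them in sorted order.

alpha, tango

A0 = {bravo, echo}
A1: add {nova, sigma} — nova (Max) has nova→echo; sigma (Max) has sigma→echo.
A2: add {delta} — delta (Min): all of {nova, sigma} already in.
A3 = A2; e.g. alpha (Min) can still go to tango. Fixed point.
Max's attractor = {bravo, delta, echo, nova, sigma}; Min avoids the target exactly from the complement.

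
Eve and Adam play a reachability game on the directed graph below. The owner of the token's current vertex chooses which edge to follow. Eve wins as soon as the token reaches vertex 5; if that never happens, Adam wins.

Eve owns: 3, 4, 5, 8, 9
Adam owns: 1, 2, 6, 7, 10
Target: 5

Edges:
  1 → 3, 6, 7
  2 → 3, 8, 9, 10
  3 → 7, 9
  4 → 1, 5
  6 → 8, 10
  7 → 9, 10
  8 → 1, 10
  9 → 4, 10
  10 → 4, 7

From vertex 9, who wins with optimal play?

A0 = {5}
A1: add {4} — 4 (Eve) has 4→5.
A2: add {9} — 9 (Eve) has 9→4.
9 ∈ A2, so Eve can force the target.

Eve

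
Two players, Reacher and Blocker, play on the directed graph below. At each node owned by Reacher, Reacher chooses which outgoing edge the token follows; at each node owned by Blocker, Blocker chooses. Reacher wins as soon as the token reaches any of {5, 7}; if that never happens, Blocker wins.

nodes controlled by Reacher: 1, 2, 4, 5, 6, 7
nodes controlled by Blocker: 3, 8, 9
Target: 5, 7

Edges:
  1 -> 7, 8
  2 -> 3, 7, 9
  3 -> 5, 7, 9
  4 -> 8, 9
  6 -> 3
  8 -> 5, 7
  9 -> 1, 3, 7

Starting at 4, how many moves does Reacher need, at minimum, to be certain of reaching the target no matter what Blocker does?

2

A0 = {5, 7}
A1: add {1, 2, 8} — 1 (Reacher) has 1→7; 2 (Reacher) has 2→7; 8 (Blocker): all of {5, 7} already in.
A2: add {4} — 4 (Reacher) has 4→8.
A3 = A2; e.g. 3 (Blocker) can still go to 9. Fixed point.
4 enters the attractor at level 2, so Reacher can force the target in 2 moves from there.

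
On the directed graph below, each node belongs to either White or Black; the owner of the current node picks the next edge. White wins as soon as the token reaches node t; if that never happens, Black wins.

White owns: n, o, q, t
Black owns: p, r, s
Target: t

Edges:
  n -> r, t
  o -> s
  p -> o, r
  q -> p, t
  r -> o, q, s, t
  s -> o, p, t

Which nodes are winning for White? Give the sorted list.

n, q, t

A0 = {t}
A1: add {n, q} — n (White) has n→t; q (White) has q→t.
A2 = A1; e.g. o (White) has no edge into A1. Fixed point.
White's winning region = {n, q, t}.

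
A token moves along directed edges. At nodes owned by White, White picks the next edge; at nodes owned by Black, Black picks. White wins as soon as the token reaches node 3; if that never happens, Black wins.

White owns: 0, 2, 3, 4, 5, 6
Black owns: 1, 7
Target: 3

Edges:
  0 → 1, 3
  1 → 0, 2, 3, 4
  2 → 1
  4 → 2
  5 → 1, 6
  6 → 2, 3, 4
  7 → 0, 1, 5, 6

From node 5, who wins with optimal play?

A0 = {3}
A1: add {0, 6} — 0 (White) has 0→3; 6 (White) has 6→3.
A2: add {5} — 5 (White) has 5→6.
A3 = A2; e.g. 1 (Black) can still go to 2. Fixed point.
5 ∈ A2, so White can force the target.

White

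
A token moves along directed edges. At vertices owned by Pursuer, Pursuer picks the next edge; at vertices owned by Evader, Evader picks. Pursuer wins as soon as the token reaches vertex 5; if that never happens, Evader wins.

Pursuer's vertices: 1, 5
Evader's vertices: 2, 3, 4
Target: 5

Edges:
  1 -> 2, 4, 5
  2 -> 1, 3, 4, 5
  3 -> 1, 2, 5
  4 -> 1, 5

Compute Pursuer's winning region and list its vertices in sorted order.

1, 4, 5

A0 = {5}
A1: add {1} — 1 (Pursuer) has 1→5.
A2: add {4} — 4 (Evader): all of {1, 5} already in.
A3 = A2; e.g. 2 (Evader) can still go to 3. Fixed point.
Pursuer's winning region = {1, 4, 5}.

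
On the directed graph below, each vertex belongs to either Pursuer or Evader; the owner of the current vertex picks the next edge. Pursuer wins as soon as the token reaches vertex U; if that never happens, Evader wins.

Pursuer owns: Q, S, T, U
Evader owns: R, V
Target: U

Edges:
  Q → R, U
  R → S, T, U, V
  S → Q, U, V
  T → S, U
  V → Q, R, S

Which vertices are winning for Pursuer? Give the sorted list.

Q, S, T, U

A0 = {U}
A1: add {Q, S, T} — Q (Pursuer) has Q→U; S (Pursuer) has S→U; T (Pursuer) has T→U.
A2 = A1; e.g. R (Evader) can still go to V. Fixed point.
Pursuer's winning region = {Q, S, T, U}.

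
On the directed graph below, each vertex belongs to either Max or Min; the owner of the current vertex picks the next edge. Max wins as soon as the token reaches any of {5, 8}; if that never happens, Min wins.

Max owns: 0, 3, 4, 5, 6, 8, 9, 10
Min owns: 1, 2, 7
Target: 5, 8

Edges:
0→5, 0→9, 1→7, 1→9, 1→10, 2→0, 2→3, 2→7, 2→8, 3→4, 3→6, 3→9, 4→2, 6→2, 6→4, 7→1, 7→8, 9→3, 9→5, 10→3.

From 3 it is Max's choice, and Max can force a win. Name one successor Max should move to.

9

A0 = {5, 8}
A1: add {0, 9} — 0 (Max) has 0→5; 9 (Max) has 9→5.
A2: add {3} — 3 (Max) has 3→9.
A3: add {10} — 10 (Max) has 10→3.
A4 = A3; e.g. 1 (Min) can still go to 7. Fixed point.
From 3, successor 9 is in the attractor (rank 1); the other successors 4, 6 are not.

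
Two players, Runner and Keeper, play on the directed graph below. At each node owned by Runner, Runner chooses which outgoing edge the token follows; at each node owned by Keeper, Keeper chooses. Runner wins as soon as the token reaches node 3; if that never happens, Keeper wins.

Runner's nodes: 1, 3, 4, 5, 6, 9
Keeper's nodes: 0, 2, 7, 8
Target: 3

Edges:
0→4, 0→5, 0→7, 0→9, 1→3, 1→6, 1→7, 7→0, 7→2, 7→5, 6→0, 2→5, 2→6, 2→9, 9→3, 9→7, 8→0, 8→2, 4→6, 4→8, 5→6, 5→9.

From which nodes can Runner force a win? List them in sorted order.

A0 = {3}
A1: add {1, 9} — 1 (Runner) has 1→3; 9 (Runner) has 9→3.
A2: add {5} — 5 (Runner) has 5→9.
A3 = A2; e.g. 0 (Keeper) can still go to 4. Fixed point.
Runner's winning region = {1, 3, 5, 9}.

1, 3, 5, 9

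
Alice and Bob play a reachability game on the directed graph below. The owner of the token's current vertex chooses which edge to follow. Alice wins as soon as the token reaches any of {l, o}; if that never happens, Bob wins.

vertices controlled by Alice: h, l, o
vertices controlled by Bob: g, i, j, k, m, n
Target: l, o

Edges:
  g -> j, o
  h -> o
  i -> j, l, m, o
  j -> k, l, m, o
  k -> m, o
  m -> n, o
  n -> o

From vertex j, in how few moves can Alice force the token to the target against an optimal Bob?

4

A0 = {l, o}
A1: add {h, n} — h (Alice) has h→o; n (Bob): all of {o} already in.
A2: add {m} — m (Bob): all of {n, o} already in.
A3: add {k} — k (Bob): all of {m, o} already in.
A4: add {j} — j (Bob): all of {k, l, m, o} already in.
j enters the attractor at level 4, so Alice can force the target in 4 moves from there.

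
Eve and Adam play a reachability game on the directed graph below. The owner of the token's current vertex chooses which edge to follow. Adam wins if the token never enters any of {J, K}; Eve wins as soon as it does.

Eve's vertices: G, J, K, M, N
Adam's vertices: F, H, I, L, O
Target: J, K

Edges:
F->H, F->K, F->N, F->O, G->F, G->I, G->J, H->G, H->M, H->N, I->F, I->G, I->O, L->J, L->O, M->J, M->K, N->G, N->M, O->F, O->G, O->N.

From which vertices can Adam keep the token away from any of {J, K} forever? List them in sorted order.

A0 = {J, K}
A1: add {G, M} — G (Eve) has G→J; M (Eve) has M→J.
A2: add {N} — N (Eve) has N→G.
A3: add {H} — H (Adam): all of {G, M, N} already in.
A4 = A3; e.g. F (Adam) can still go to O. Fixed point.
Eve's attractor = {G, H, J, K, M, N}; Adam avoids the target exactly from the complement.

F, I, L, O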